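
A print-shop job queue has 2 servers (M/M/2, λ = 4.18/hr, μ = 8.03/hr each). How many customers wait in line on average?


a = λ/μ = 0.5205; ρ = a/2 = 0.2603
P₀ = 0.586957
Lq = P₀·a^c·ρ / (c!·(1−ρ)²) = 0.586957·0.27097·0.2603/(2·0.54719)
= 0.03783

Final: 0.03783


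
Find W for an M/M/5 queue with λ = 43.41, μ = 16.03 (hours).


a = 2.7080; ρ = 0.5416; P₀ = 0.064213
Lq = P₀·a^c·ρ/(c!(1−ρ)²) = 0.20088
Wq = Lq/λ = 0.20088/43.41 = 0.004627 hr
W = Wq + 1/μ = 0.004627 + 0.06238 = 0.06701 hr

Final: 0.06701 hr


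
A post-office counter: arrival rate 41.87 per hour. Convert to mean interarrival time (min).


Mean interarrival time = 1/λ = 1/41.87 hour = 0.02388 hour
In minutes: 0.02388 × 60 = 1.4330 min

Final: 1.4330 min


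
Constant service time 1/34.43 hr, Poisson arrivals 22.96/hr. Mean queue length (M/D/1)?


ρ = 22.96/34.43 = 0.6669
M/D/1: Lq = ρ²/(2(1−ρ)) = 0.4447/(2·0.3331) = 0.66744

Final: 0.66744


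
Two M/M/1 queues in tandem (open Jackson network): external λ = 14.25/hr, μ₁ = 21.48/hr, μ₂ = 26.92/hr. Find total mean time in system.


Each node sees arrival rate λ = 14.25/hr (tandem ⇒ throughput preserved).
W₁ = 1/(μ₁−λ) = 1/(21.48−14.25) = 0.13831 hr
W₂ = 1/(μ₂−λ) = 1/(26.92−14.25) = 0.07893 hr
W_total = W₁ + W₂ = 0.13831 + 0.07893 = 0.21724 hr

Final: 0.21724 hr


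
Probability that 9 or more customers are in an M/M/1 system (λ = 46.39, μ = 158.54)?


ρ = 46.39/158.54 = 0.2926
P(N ≥ n) = ρ^n = 0.2926^9 = 0.00001572

Final: 0.00001572


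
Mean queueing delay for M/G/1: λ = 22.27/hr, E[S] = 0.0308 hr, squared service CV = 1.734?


ρ = λ·E[S] = 22.27·0.0308 = 0.6859
E[S²] = E[S]²(1+C_s²) = 0.0308²·(1+1.734) = 0.002594
Wq = λ·E[S²]/(2(1−ρ)) = 22.27·0.002594/(2·0.3141) = 0.09195 hr

Final: 0.09195 hr


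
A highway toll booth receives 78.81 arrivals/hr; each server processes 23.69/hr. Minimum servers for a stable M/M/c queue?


Stability requires cμ > λ ⇔ c > λ/μ.
λ/μ = 78.81/23.69 = 3.3267
Minimum integer c = ⌊3.3267⌋ + 1 = 4
Check: 4·23.69 = 94.76 > 78.81, while 3·23.69 = 71.07 ≤ 78.81

Final: 4 servers


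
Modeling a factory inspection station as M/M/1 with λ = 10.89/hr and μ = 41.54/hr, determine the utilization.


ρ = λ/μ = 10.89/41.54 = 0.2622

Final: 0.2622


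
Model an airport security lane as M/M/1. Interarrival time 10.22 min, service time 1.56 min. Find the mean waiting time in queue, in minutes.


λ = 60/10.22 = 5.8708 /hr
μ = 60/1.56 = 38.4615 /hr
ρ = λ/μ = 5.8708/38.4615 = 0.1526
Wq = ρ/(μ−λ) = 0.1526/(38.4615−5.8708) = 0.004684 hr
In minutes: 0.004684·60 = 0.2810 min

Final: 0.2810 min


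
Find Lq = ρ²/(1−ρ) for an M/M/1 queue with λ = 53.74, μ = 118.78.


ρ = 53.74/118.78 = 0.4524
Lq = ρ²/(1−ρ) = 0.2047/0.5476 = 0.3738

Final: 0.3738


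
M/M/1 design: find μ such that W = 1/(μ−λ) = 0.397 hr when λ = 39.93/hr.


W = 1/(μ−λ) ⇒ μ − λ = 1/W = 1/0.397 = 2.5189
μ = λ + 1/W = 39.93 + 2.5189 = 42.4489 per hr

Final: 42.4489 /hr


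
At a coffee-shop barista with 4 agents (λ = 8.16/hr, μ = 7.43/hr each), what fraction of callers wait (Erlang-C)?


a = λ/μ = 1.0983; ρ = a/4 = 0.2746
P₀ = 0.332705 (from M/M/c formula)
C(c,a) = [a^c/(c!(1−ρ))]·P₀ = [1.45481/(24·0.7254)]·0.332705
= 0.08356·0.332705 = 0.027801

Final: 0.027801


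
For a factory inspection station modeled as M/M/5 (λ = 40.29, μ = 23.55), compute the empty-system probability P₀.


a = λ/μ = 40.29/23.55 = 1.7108; ρ = a/c = 0.3422
Σ_{k=0}^{4} a^k/k! (terms k=0..4) = 1.00000 + 1.71083 + 1.46347 + 0.83458 + 0.35696 = 5.36583
Tail: a^5/(5!(1−ρ)) = 14.65655/(120·0.6578) = 0.18567
P₀ = 1/(5.36583 + 0.18567) = 1/5.55150 = 0.180132

Final: 0.180132


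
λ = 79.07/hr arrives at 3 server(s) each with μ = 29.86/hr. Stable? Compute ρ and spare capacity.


Total capacity cμ = 3·29.86 = 89.58/hr
ρ = λ/(cμ) = 79.07/89.58 = 0.8827
Stable ⇔ ρ < 1: YES
Spare capacity = cμ − λ = 89.58 − 79.07 = 10.51/hr

Final: ρ = 0.8827; stable; margin = 10.51/hr


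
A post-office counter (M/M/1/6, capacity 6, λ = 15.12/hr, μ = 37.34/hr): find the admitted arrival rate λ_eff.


ρ = 0.4049; P_K = (1−ρ)ρ^6/(1−ρ^7) = 0.002628
λ_eff = λ(1 − P_K) = 15.12·(1 − 0.002628) = 15.12·0.997372 = 15.0803 /hr

Final: 15.0803 /hr


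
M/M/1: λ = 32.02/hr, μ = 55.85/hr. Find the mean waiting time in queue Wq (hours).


ρ = 32.02/55.85 = 0.5733
Wq = ρ/(μ−λ) = 0.5733/(55.85 − 32.02) = 0.5733/23.83 = 0.02406 hr

Final: 0.02406 hr


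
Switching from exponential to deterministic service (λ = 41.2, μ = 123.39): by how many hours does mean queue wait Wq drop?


ρ = 41.2/123.39 = 0.3339
Wq(M/M/1) = ρ/(μ−λ) = 0.3339/82.19 = 0.004063 hr
Wq(M/D/1) = ρ/(2(μ−λ)) = 0.002031 hr
Savings = 0.004063 − 0.002031 = 0.002031 hr

Final: 0.002031 hr


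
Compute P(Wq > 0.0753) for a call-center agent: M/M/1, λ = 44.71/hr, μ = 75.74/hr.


ρ = 44.71/75.74 = 0.5903
P(Wq > t) = ρ·e^{−(μ−λ)t} = 0.5903·e^{−2.3366}
= 0.5903·0.096660 = 0.057059

Final: 0.057059


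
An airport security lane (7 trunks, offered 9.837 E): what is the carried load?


B(7,9.837) = 0.401697 (Erlang-B)
Carried load = a(1 − B) = 9.837·(1 − 0.401697) = 9.837·0.598303 = 5.8855 E

Final: 5.8855 Erlangs


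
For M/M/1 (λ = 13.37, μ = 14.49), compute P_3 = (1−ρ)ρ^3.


ρ = 13.37/14.49 = 0.9227
P_n = (1−ρ)·ρ^n = (1 − 0.9227)·0.9227^3 = 0.07729·0.785578 = 0.060721

Final: 0.060721


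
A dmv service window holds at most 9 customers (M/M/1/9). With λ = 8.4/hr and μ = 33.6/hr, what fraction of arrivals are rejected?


ρ = λ/μ = 8.4/33.6 = 0.2500
P_K = (1−ρ)ρ^K/(1−ρ^(K+1)) = (0.7500·0.000003815)/(1 − 0.0000009537)
= 0.000002861/0.999999 = 0.000002861

Final: 0.000002861


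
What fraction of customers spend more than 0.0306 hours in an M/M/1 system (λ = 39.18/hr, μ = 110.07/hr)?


W ~ Exponential(μ−λ) for M/M/1.
μ − λ = 110.07 − 39.18 = 70.8900
P(W > t) = e^{−(μ−λ)t} = e^{−2.1692} = 0.114265

Final: 0.114265


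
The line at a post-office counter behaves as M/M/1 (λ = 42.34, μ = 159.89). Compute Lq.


ρ = 42.34/159.89 = 0.2648
Lq = ρ²/(1−ρ) = 0.07012/0.7352 = 0.09538

Final: 0.09538


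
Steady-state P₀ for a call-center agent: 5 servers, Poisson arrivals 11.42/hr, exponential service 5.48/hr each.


a = λ/μ = 11.42/5.48 = 2.0839; ρ = a/c = 0.4168
Σ_{k=0}^{4} a^k/k! (terms k=0..4) = 1.00000 + 2.08394 + 2.17141 + 1.50836 + 0.78583 = 7.54954
Tail: a^5/(5!(1−ρ)) = 39.30318/(120·0.5832) = 0.56159
P₀ = 1/(7.54954 + 0.56159) = 1/8.11113 = 0.123287

Final: 0.123287


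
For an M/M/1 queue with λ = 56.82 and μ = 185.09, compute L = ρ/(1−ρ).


ρ = λ/μ = 56.82/185.09 = 0.3070
L = ρ/(1−ρ) = 0.3070/(1 − 0.3070) = 0.3070/0.6930 = 0.4430

Final: 0.4430


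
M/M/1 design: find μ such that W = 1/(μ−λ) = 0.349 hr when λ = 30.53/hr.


W = 1/(μ−λ) ⇒ μ − λ = 1/W = 1/0.349 = 2.8653
μ = λ + 1/W = 30.53 + 2.8653 = 33.3953 per hr

Final: 33.3953 /hr


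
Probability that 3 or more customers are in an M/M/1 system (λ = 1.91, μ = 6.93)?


ρ = 1.91/6.93 = 0.2756
P(N ≥ n) = ρ^n = 0.2756^3 = 0.020936

Final: 0.020936


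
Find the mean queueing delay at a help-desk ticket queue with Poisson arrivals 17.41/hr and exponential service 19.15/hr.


ρ = 17.41/19.15 = 0.9091
Wq = ρ/(μ−λ) = 0.9091/(19.15 − 17.41) = 0.9091/1.74 = 0.5225 hr

Final: 0.5225 hr


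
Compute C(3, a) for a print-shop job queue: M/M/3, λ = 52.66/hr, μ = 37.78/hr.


a = λ/μ = 1.3939; ρ = a/3 = 0.4646
P₀ = 0.237625 (from M/M/c formula)
C(c,a) = [a^c/(c!(1−ρ))]·P₀ = [2.70805/(6·0.5354)]·0.237625
= 0.84303·0.237625 = 0.200325

Final: 0.200325


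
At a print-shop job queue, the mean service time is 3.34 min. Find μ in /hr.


μ = 1/(service time) in consistent units.
1 hour = 60 min, so μ = 60/3.34 = 17.9641 per hour

Final: 17.9641 /hr


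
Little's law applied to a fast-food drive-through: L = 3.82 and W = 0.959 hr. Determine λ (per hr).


λ = L/W = 3.82/0.959 = 3.9833 /hr

Final: 3.9833 /hr


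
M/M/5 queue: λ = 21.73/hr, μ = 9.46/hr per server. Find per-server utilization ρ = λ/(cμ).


ρ = λ/(cμ) = 21.73/(5·9.46) = 21.73/47.30 = 0.4594

Final: 0.4594


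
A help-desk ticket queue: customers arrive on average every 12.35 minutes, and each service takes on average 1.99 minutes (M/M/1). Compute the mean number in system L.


λ = 60/12.35 = 4.8583 /hr
μ = 60/1.99 = 30.1508 /hr
ρ = λ/μ = 4.8583/30.1508 = 0.1611
L = ρ/(1−ρ) = 0.1611/0.8389 = 0.1921

Final: 0.1921


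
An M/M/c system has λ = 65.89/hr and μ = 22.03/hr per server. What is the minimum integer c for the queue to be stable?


Stability requires cμ > λ ⇔ c > λ/μ.
λ/μ = 65.89/22.03 = 2.9909
Minimum integer c = ⌊2.9909⌋ + 1 = 3
Check: 3·22.03 = 66.09 > 65.89, while 2·22.03 = 44.06 ≤ 65.89

Final: 3 servers


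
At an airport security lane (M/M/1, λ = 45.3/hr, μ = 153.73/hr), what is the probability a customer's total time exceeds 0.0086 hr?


W ~ Exponential(μ−λ) for M/M/1.
μ − λ = 153.73 − 45.3 = 108.4300
P(W > t) = e^{−(μ−λ)t} = e^{−0.9325} = 0.393569

Final: 0.393569


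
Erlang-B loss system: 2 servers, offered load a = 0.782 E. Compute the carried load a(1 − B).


B(2,0.782) = 0.146454 (Erlang-B)
Carried load = a(1 − B) = 0.782·(1 − 0.146454) = 0.782·0.853546 = 0.6675 E

Final: 0.6675 Erlangs


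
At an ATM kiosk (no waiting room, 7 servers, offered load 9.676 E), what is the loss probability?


B(c,a) = (a^c/c!) / Σ_{k=0}^{c} a^k/k!
a^7/7! = 1575.580080
Σ terms (k=0..7): 1.00000 + 9.67600 + 46.81249 + 150.98588 + 365.23484 + 706.80246 + 1139.83677 + 1575.58008 = 3995.928512
B = 1575.580080/3995.928512 = 0.394296

Final: 0.394296


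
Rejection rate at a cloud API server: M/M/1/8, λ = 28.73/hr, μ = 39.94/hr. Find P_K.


ρ = λ/μ = 28.73/39.94 = 0.7193
P_K = (1−ρ)ρ^K/(1−ρ^(K+1)) = (0.2807·0.071684)/(1 − 0.051564)
= 0.020120/0.948436 = 0.021213

Final: 0.021213


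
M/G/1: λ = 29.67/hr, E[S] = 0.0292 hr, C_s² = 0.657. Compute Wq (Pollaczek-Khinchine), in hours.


ρ = λ·E[S] = 29.67·0.0292 = 0.8664
E[S²] = E[S]²(1+C_s²) = 0.0292²·(1+0.657) = 0.001413
Wq = λ·E[S²]/(2(1−ρ)) = 29.67·0.001413/(2·0.1336) = 0.15684 hr

Final: 0.15684 hr


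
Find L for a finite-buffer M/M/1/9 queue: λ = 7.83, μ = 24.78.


ρ = 7.83/24.78 = 0.3160
L = ρ[1 − (K+1)ρ^K + Kρ^(K+1)] / [(1−ρ)(1−ρ^(K+1))]
Numerator: 0.3160·(1 − 10·0.00003140 + 9·0.000009922) = 0.315910
Denominator: (0.6840)·(0.999990) = 0.684013
L = 0.315910/0.684013 = 0.4618

Final: 0.4618


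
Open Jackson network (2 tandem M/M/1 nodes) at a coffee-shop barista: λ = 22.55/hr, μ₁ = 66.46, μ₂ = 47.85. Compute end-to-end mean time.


Each node sees arrival rate λ = 22.55/hr (tandem ⇒ throughput preserved).
W₁ = 1/(μ₁−λ) = 1/(66.46−22.55) = 0.02277 hr
W₂ = 1/(μ₂−λ) = 1/(47.85−22.55) = 0.03953 hr
W_total = W₁ + W₂ = 0.02277 + 0.03953 = 0.06230 hr

Final: 0.06230 hr


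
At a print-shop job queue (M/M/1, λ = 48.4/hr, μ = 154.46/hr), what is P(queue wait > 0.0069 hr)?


ρ = 48.4/154.46 = 0.3133
P(Wq > t) = ρ·e^{−(μ−λ)t} = 0.3133·e^{−0.7318}
= 0.3133·0.481036 = 0.150732

Final: 0.150732


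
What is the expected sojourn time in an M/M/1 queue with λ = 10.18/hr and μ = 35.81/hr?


W = 1/(μ−λ) = 1/(35.81 − 10.18) = 1/25.63 = 0.03902 hr

Final: 0.03902 hr


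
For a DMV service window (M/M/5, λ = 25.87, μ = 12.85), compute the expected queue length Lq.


a = λ/μ = 2.0132; ρ = a/5 = 0.4026
P₀ = 0.132528
Lq = P₀·a^c·ρ / (c!·(1−ρ)²) = 0.132528·33.07246·0.4026/(120·0.35683)
= 0.04121

Final: 0.04121


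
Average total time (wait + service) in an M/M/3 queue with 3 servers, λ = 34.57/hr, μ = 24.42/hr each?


a = 1.4156; ρ = 0.4719; P₀ = 0.231858
Lq = P₀·a^c·ρ/(c!(1−ρ)²) = 0.18548
Wq = Lq/λ = 0.18548/34.57 = 0.005365 hr
W = Wq + 1/μ = 0.005365 + 0.04095 = 0.04632 hr

Final: 0.04632 hr


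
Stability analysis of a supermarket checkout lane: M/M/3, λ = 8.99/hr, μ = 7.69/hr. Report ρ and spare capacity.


Total capacity cμ = 3·7.69 = 23.07/hr
ρ = λ/(cμ) = 8.99/23.07 = 0.3897
Stable ⇔ ρ < 1: YES
Spare capacity = cμ − λ = 23.07 − 8.99 = 14.08/hr

Final: ρ = 0.3897; stable; margin = 14.08/hr


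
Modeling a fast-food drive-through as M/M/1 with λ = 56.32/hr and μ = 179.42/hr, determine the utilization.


ρ = λ/μ = 56.32/179.42 = 0.3139

Final: 0.3139


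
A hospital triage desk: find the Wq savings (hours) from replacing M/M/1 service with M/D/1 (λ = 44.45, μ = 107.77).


ρ = 44.45/107.77 = 0.4125
Wq(M/M/1) = ρ/(μ−λ) = 0.4125/63.32 = 0.006514 hr
Wq(M/D/1) = ρ/(2(μ−λ)) = 0.003257 hr
Savings = 0.006514 − 0.003257 = 0.003257 hr

Final: 0.003257 hr


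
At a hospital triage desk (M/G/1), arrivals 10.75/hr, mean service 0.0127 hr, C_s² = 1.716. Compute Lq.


ρ = λ·E[S] = 10.75·0.0127 = 0.1365
Lq = ρ²(1+C_s²)/(2(1−ρ)) = 0.01864·(1+1.716)/(2·0.8635)
= 0.01864·2.7160/1.7269 = 0.02931

Final: 0.02931


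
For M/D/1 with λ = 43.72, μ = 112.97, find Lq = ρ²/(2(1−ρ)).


ρ = 43.72/112.97 = 0.3870
M/D/1: Lq = ρ²/(2(1−ρ)) = 0.1498/(2·0.6130) = 0.12217

Final: 0.12217


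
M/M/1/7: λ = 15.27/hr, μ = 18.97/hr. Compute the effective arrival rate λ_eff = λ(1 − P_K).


ρ = 0.8050; P_K = (1−ρ)ρ^7/(1−ρ^8) = 0.051850
λ_eff = λ(1 − P_K) = 15.27·(1 − 0.051850) = 15.27·0.948150 = 14.4782 /hr

Final: 14.4782 /hr


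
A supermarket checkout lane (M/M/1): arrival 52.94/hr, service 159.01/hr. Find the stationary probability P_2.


ρ = 52.94/159.01 = 0.3329
P_n = (1−ρ)·ρ^n = (1 − 0.3329)·0.3329^2 = 0.6671·0.110846 = 0.073941

Final: 0.073941


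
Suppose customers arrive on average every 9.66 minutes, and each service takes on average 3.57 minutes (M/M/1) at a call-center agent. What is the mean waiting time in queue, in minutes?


λ = 60/9.66 = 6.2112 /hr
μ = 60/3.57 = 16.8067 /hr
ρ = λ/μ = 6.2112/16.8067 = 0.3696
Wq = ρ/(μ−λ) = 0.3696/(16.8067−6.2112) = 0.03488 hr
In minutes: 0.03488·60 = 2.093 min

Final: 2.093 min


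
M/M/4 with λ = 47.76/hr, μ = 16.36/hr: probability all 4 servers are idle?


a = λ/μ = 47.76/16.36 = 2.9193; ρ = a/c = 0.7298
Σ_{k=0}^{3} a^k/k! (terms k=0..3) = 1.00000 + 2.91932 + 4.26120 + 4.14660 = 12.32711
Tail: a^4/(4!(1−ρ)) = 72.63134/(24·0.2702) = 11.20144
P₀ = 1/(12.32711 + 11.20144) = 1/23.52855 = 0.042502

Final: 0.042502


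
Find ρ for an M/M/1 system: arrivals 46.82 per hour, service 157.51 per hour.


ρ = λ/μ = 46.82/157.51 = 0.2973

Final: 0.2973


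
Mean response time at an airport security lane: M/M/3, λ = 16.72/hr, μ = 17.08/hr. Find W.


a = 0.9789; ρ = 0.3263; P₀ = 0.371727
Lq = P₀·a^c·ρ/(c!(1−ρ)²) = 0.04179
Wq = Lq/λ = 0.04179/16.72 = 0.002499 hr
W = Wq + 1/μ = 0.002499 + 0.05855 = 0.06105 hr

Final: 0.06105 hr


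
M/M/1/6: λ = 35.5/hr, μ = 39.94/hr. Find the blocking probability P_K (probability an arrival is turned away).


ρ = λ/μ = 35.5/39.94 = 0.8888
P_K = (1−ρ)ρ^K/(1−ρ^(K+1)) = (0.1112·0.493085)/(1 − 0.438270)
= 0.054815/0.561730 = 0.097582

Final: 0.097582


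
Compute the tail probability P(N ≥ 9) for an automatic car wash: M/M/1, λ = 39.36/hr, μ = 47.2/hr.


ρ = 39.36/47.2 = 0.8339
P(N ≥ n) = ρ^n = 0.8339^9 = 0.194992

Final: 0.194992


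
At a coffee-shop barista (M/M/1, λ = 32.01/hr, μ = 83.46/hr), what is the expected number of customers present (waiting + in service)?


ρ = λ/μ = 32.01/83.46 = 0.3835
L = ρ/(1−ρ) = 0.3835/(1 − 0.3835) = 0.3835/0.6165 = 0.6222

Final: 0.6222


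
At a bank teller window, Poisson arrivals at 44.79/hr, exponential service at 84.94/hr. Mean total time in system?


W = 1/(μ−λ) = 1/(84.94 − 44.79) = 1/40.15 = 0.02491 hr

Final: 0.02491 hr


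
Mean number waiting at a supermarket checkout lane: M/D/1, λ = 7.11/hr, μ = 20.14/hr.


ρ = 7.11/20.14 = 0.3530
M/D/1: Lq = ρ²/(2(1−ρ)) = 0.1246/(2·0.6470) = 0.09632

Final: 0.09632


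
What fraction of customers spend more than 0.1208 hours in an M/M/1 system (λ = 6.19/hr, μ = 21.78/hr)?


W ~ Exponential(μ−λ) for M/M/1.
μ − λ = 21.78 − 6.19 = 15.5900
P(W > t) = e^{−(μ−λ)t} = e^{−1.8833} = 0.152092

Final: 0.152092


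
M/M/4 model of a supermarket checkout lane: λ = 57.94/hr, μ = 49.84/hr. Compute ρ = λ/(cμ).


ρ = λ/(cμ) = 57.94/(4·49.84) = 57.94/199.36 = 0.2906

Final: 0.2906


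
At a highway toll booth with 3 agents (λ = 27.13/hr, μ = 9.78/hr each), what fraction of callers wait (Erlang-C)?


a = λ/μ = 2.7740; ρ = a/3 = 0.9247
P₀ = 0.018230 (from M/M/c formula)
C(c,a) = [a^c/(c!(1−ρ))]·P₀ = [21.34680/(6·0.07532)]·0.018230
= 47.23342·0.018230 = 0.861058

Final: 0.861058


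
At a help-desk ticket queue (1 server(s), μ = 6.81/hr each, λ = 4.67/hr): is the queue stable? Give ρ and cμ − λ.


Total capacity cμ = 1·6.81 = 6.81/hr
ρ = λ/(cμ) = 4.67/6.81 = 0.6858
Stable ⇔ ρ < 1: YES
Spare capacity = cμ − λ = 6.81 − 4.67 = 2.14/hr

Final: ρ = 0.6858; stable; margin = 2.14/hr


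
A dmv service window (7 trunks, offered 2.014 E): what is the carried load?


B(7,2.014) = 0.003563 (Erlang-B)
Carried load = a(1 − B) = 2.014·(1 − 0.003563) = 2.014·0.996437 = 2.0068 E

Final: 2.0068 Erlangs


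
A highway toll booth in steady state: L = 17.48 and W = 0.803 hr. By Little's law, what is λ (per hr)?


λ = L/W = 17.48/0.803 = 21.7684 /hr

Final: 21.7684 /hr


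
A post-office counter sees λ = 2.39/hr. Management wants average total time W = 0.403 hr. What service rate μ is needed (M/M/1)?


W = 1/(μ−λ) ⇒ μ − λ = 1/W = 1/0.403 = 2.4814
μ = λ + 1/W = 2.39 + 2.4814 = 4.8714 per hr

Final: 4.8714 /hr


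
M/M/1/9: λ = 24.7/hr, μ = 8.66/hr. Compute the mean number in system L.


ρ = 24.7/8.66 = 2.8522
L = ρ[1 − (K+1)ρ^K + Kρ^(K+1)] / [(1−ρ)(1−ρ^(K+1))]
Numerator: 2.8522·(1 − 10·12491.412529 + 9·35627.931810) = 558283.492675
Denominator: (-1.8522)·(-35626.931810) = 65987.989172
L = 558283.492675/65987.989172 = 8.4604

Final: 8.4604


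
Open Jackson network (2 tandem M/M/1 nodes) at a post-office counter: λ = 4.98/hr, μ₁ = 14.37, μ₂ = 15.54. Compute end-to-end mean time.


Each node sees arrival rate λ = 4.98/hr (tandem ⇒ throughput preserved).
W₁ = 1/(μ₁−λ) = 1/(14.37−4.98) = 0.10650 hr
W₂ = 1/(μ₂−λ) = 1/(15.54−4.98) = 0.09470 hr
W_total = W₁ + W₂ = 0.10650 + 0.09470 = 0.20119 hr

Final: 0.20119 hr


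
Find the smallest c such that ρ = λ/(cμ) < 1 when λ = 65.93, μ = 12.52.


Stability requires cμ > λ ⇔ c > λ/μ.
λ/μ = 65.93/12.52 = 5.2660
Minimum integer c = ⌊5.2660⌋ + 1 = 6
Check: 6·12.52 = 75.12 > 65.93, while 5·12.52 = 62.60 ≤ 65.93

Final: 6 servers


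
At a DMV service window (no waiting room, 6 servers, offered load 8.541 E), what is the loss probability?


B(c,a) = (a^c/c!) / Σ_{k=0}^{c} a^k/k!
a^6/6! = 539.162694
Σ terms (k=0..6): 1.00000 + 8.54100 + 36.47434 + 103.84245 + 221.72959 + 378.75848 + 539.16269 = 1289.508546
B = 539.162694/1289.508546 = 0.418115

Final: 0.418115


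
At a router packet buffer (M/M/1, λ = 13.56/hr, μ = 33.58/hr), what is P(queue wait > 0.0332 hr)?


ρ = 13.56/33.58 = 0.4038
P(Wq > t) = ρ·e^{−(μ−λ)t} = 0.4038·e^{−0.6647}
= 0.4038·0.514446 = 0.207740

Final: 0.207740


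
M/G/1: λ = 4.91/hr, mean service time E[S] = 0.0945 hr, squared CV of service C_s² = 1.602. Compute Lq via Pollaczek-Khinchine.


ρ = λ·E[S] = 4.91·0.0945 = 0.4640
Lq = ρ²(1+C_s²)/(2(1−ρ)) = 0.2153·(1+1.602)/(2·0.5360)
= 0.2153·2.6020/1.0720 = 0.52256

Final: 0.52256


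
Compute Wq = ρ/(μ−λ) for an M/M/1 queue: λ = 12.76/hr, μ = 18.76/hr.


ρ = 12.76/18.76 = 0.6802
Wq = ρ/(μ−λ) = 0.6802/(18.76 − 12.76) = 0.6802/6.00 = 0.1134 hr

Final: 0.1134 hr


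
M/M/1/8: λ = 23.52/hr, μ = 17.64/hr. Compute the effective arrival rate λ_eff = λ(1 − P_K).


ρ = 1.3333; P_K = (1−ρ)ρ^8/(1−ρ^9) = 0.270295
λ_eff = λ(1 − P_K) = 23.52·(1 − 0.270295) = 23.52·0.729705 = 17.1627 /hr

Final: 17.1627 /hr


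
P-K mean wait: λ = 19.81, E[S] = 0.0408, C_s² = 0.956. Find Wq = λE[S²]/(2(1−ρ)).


ρ = λ·E[S] = 19.81·0.0408 = 0.8082
E[S²] = E[S]²(1+C_s²) = 0.0408²·(1+0.956) = 0.003256
Wq = λ·E[S²]/(2(1−ρ)) = 19.81·0.003256/(2·0.1918) = 0.16819 hr

Final: 0.16819 hr


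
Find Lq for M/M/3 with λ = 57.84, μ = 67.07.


a = λ/μ = 0.8624; ρ = a/3 = 0.2875
P₀ = 0.419419
Lq = P₀·a^c·ρ / (c!·(1−ρ)²) = 0.419419·0.64136·0.2875/(6·0.50771)
= 0.02538

Final: 0.02538


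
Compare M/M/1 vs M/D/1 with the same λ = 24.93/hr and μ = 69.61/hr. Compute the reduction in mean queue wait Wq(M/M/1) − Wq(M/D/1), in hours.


ρ = 24.93/69.61 = 0.3581
Wq(M/M/1) = ρ/(μ−λ) = 0.3581/44.68 = 0.008016 hr
Wq(M/D/1) = ρ/(2(μ−λ)) = 0.004008 hr
Savings = 0.008016 − 0.004008 = 0.004008 hr

Final: 0.004008 hr


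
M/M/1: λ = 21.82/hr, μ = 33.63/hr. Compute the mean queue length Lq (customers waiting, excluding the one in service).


ρ = 21.82/33.63 = 0.6488
Lq = ρ²/(1−ρ) = 0.4210/0.3512 = 1.1988

Final: 1.1988


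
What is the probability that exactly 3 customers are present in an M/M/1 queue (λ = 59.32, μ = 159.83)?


ρ = 59.32/159.83 = 0.3711
P_n = (1−ρ)·ρ^n = (1 − 0.3711)·0.3711^3 = 0.6289·0.051124 = 0.032150

Final: 0.032150


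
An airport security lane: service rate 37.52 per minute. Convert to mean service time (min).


Mean service time = 1/μ = 1/37.52 minute = 0.02665 minute
In minutes: 0.02665 × 1 = 0.02665 min

Final: 0.02665 min


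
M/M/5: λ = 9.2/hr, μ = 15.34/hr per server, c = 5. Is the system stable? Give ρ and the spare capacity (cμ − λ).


Total capacity cμ = 5·15.34 = 76.70/hr
ρ = λ/(cμ) = 9.2/76.70 = 0.1199
Stable ⇔ ρ < 1: YES
Spare capacity = cμ − λ = 76.70 − 9.2 = 67.50/hr

Final: ρ = 0.1199; stable; margin = 67.50/hr


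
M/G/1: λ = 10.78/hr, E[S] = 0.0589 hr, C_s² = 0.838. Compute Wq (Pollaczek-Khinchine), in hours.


ρ = λ·E[S] = 10.78·0.0589 = 0.6349
E[S²] = E[S]²(1+C_s²) = 0.0589²·(1+0.838) = 0.006376
Wq = λ·E[S²]/(2(1−ρ)) = 10.78·0.006376/(2·0.3651) = 0.09415 hr

Final: 0.09415 hr


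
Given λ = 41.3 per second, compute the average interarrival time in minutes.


Mean interarrival time = 1/λ = 1/41.3 second = 0.02421 second
In minutes: 0.02421 × 0.0166667 = 0.0004036 min

Final: 0.0004036 min


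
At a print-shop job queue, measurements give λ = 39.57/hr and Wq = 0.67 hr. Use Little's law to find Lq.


Lq = λWq = 39.57·0.67 = 26.5119

Final: 26.5119


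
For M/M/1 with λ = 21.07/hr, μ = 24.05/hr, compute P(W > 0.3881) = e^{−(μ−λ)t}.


W ~ Exponential(μ−λ) for M/M/1.
μ − λ = 24.05 − 21.07 = 2.9800
P(W > t) = e^{−(μ−λ)t} = e^{−1.1565} = 0.314573

Final: 0.314573


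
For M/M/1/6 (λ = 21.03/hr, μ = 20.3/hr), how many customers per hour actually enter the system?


ρ = 1.0360; P_K = (1−ρ)ρ^6/(1−ρ^7) = 0.158434
λ_eff = λ(1 − P_K) = 21.03·(1 − 0.158434) = 21.03·0.841566 = 17.6981 /hr

Final: 17.6981 /hr


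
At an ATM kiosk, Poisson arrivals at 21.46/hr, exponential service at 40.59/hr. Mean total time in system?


W = 1/(μ−λ) = 1/(40.59 − 21.46) = 1/19.13 = 0.05227 hr

Final: 0.05227 hr


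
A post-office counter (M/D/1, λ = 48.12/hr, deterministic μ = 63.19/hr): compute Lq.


ρ = 48.12/63.19 = 0.7615
M/D/1: Lq = ρ²/(2(1−ρ)) = 0.5799/(2·0.2385) = 1.21579

Final: 1.21579


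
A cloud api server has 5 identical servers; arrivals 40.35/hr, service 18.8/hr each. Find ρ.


ρ = λ/(cμ) = 40.35/(5·18.8) = 40.35/94.00 = 0.4293

Final: 0.4293


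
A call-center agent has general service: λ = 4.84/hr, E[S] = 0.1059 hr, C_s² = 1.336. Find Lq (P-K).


ρ = λ·E[S] = 4.84·0.1059 = 0.5126
Lq = ρ²(1+C_s²)/(2(1−ρ)) = 0.2627·(1+1.336)/(2·0.4874)
= 0.2627·2.3360/0.9749 = 0.62951

Final: 0.62951


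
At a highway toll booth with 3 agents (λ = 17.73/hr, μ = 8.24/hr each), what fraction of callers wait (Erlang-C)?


a = λ/μ = 2.1517; ρ = a/3 = 0.7172
P₀ = 0.088197 (from M/M/c formula)
C(c,a) = [a^c/(c!(1−ρ))]·P₀ = [9.96195/(6·0.2828)]·0.088197
= 5.87171·0.088197 = 0.517865

Final: 0.517865


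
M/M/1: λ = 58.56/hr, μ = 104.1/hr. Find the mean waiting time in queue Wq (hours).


ρ = 58.56/104.1 = 0.5625
Wq = ρ/(μ−λ) = 0.5625/(104.1 − 58.56) = 0.5625/45.54 = 0.01235 hr

Final: 0.01235 hr


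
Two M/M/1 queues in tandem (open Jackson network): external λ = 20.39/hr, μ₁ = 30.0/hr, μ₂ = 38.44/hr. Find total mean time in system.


Each node sees arrival rate λ = 20.39/hr (tandem ⇒ throughput preserved).
W₁ = 1/(μ₁−λ) = 1/(30.0−20.39) = 0.10406 hr
W₂ = 1/(μ₂−λ) = 1/(38.44−20.39) = 0.05540 hr
W_total = W₁ + W₂ = 0.10406 + 0.05540 = 0.15946 hr

Final: 0.15946 hr


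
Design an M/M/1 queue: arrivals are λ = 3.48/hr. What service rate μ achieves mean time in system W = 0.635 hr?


W = 1/(μ−λ) ⇒ μ − λ = 1/W = 1/0.635 = 1.5748
μ = λ + 1/W = 3.48 + 1.5748 = 5.0548 per hr

Final: 5.0548 /hr


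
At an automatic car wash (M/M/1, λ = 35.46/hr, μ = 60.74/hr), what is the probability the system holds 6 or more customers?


ρ = 35.46/60.74 = 0.5838
P(N ≥ n) = ρ^n = 0.5838^6 = 0.039590

Final: 0.039590


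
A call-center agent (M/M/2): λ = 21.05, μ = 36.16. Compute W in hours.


a = 0.5821; ρ = 0.2911; P₀ = 0.549106
Lq = P₀·a^c·ρ/(c!(1−ρ)²) = 0.05388
Wq = Lq/λ = 0.05388/21.05 = 0.002560 hr
W = Wq + 1/μ = 0.002560 + 0.02765 = 0.03021 hr

Final: 0.03021 hr


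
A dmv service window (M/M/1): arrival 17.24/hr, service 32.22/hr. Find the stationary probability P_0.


ρ = 17.24/32.22 = 0.5351
P_n = (1−ρ)·ρ^n = (1 − 0.5351)·0.5351^0 = 0.4649·1.000000 = 0.464929

Final: 0.464929


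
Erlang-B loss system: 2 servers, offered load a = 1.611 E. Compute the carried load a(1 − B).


B(2,1.611) = 0.331996 (Erlang-B)
Carried load = a(1 − B) = 1.611·(1 − 0.331996) = 1.611·0.668004 = 1.0762 E

Final: 1.0762 Erlangs


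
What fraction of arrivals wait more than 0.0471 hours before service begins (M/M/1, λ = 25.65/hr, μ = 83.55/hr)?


ρ = 25.65/83.55 = 0.3070
P(Wq > t) = ρ·e^{−(μ−λ)t} = 0.3070·e^{−2.7271}
= 0.3070·0.065409 = 0.020081

Final: 0.020081


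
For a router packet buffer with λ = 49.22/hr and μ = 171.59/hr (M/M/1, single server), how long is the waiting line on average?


ρ = 49.22/171.59 = 0.2868
Lq = ρ²/(1−ρ) = 0.08228/0.7132 = 0.1154

Final: 0.1154


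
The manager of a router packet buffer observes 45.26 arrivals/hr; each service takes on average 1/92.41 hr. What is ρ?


ρ = λ/μ = 45.26/92.41 = 0.4898

Final: 0.4898


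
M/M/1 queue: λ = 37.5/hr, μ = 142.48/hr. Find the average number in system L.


ρ = λ/μ = 37.5/142.48 = 0.2632
L = ρ/(1−ρ) = 0.2632/(1 − 0.2632) = 0.2632/0.7368 = 0.3572

Final: 0.3572


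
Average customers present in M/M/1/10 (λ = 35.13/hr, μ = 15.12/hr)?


ρ = 35.13/15.12 = 2.3234
L = ρ[1 − (K+1)ρ^K + Kρ^(K+1)] / [(1−ρ)(1−ρ^(K+1))]
Numerator: 2.3234·(1 − 11·4584.200311 + 10·10650.989214) = 130307.877966
Denominator: (-1.3234)·(-10649.989214) = 14094.330964
L = 130307.877966/14094.330964 = 9.2454

Final: 9.2454


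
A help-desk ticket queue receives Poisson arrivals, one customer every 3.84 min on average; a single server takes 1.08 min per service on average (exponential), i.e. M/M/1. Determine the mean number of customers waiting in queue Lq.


λ = 60/3.84 = 15.6250 /hr
μ = 60/1.08 = 55.5556 /hr
ρ = λ/μ = 15.6250/55.5556 = 0.2813
Lq = ρ²/(1−ρ) = 0.07910/0.7188 = 0.1101

Final: 0.1101


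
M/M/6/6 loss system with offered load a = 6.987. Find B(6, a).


B(c,a) = (a^c/c!) / Σ_{k=0}^{c} a^k/k!
a^6/6! = 161.589063
Σ terms (k=0..6): 1.00000 + 6.98700 + 24.40908 + 56.84876 + 99.30057 + 138.76261 + 161.58906 = 488.897086
B = 161.589063/488.897086 = 0.330518

Final: 0.330518


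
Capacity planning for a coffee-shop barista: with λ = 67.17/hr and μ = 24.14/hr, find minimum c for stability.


Stability requires cμ > λ ⇔ c > λ/μ.
λ/μ = 67.17/24.14 = 2.7825
Minimum integer c = ⌊2.7825⌋ + 1 = 3
Check: 3·24.14 = 72.42 > 67.17, while 2·24.14 = 48.28 ≤ 67.17

Final: 3 servers


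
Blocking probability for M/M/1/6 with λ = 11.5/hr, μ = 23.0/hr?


ρ = λ/μ = 11.5/23.0 = 0.5000
P_K = (1−ρ)ρ^K/(1−ρ^(K+1)) = (0.5000·0.015625)/(1 − 0.007812)
= 0.007812/0.992188 = 0.007874

Final: 0.007874


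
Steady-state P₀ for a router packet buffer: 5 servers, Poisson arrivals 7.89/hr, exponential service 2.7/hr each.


a = λ/μ = 7.89/2.7 = 2.9222; ρ = a/c = 0.5844
Σ_{k=0}^{4} a^k/k! (terms k=0..4) = 1.00000 + 2.92222 + 4.26969 + 4.15900 + 3.03838 = 15.38929
Tail: a^5/(5!(1−ρ)) = 213.09153/(120·0.4156) = 4.27323
P₀ = 1/(15.38929 + 4.27323) = 1/19.66251 = 0.050858

Final: 0.050858


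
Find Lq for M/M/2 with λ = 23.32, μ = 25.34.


a = λ/μ = 0.9203; ρ = a/2 = 0.4601
P₀ = 0.369730
Lq = P₀·a^c·ρ / (c!·(1−ρ)²) = 0.369730·0.84692·0.4601/(2·0.29145)
= 0.24719

Final: 0.24719


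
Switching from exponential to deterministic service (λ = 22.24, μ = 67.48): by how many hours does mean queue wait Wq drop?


ρ = 22.24/67.48 = 0.3296
Wq(M/M/1) = ρ/(μ−λ) = 0.3296/45.24 = 0.007285 hr
Wq(M/D/1) = ρ/(2(μ−λ)) = 0.003643 hr
Savings = 0.007285 − 0.003643 = 0.003643 hr

Final: 0.003643 hr


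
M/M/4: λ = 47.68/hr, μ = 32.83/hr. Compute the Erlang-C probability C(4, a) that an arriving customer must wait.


a = λ/μ = 1.4523; ρ = a/4 = 0.3631
P₀ = 0.232096 (from M/M/c formula)
C(c,a) = [a^c/(c!(1−ρ))]·P₀ = [4.44899/(24·0.6369)]·0.232096
= 0.29105·0.232096 = 0.067551

Final: 0.067551


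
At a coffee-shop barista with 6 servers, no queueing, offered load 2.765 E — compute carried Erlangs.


B(6,2.765) = 0.040006 (Erlang-B)
Carried load = a(1 − B) = 2.765·(1 − 0.040006) = 2.765·0.959994 = 2.6544 E

Final: 2.6544 Erlangs


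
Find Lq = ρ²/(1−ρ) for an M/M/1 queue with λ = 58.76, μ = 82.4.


ρ = 58.76/82.4 = 0.7131
Lq = ρ²/(1−ρ) = 0.5085/0.2869 = 1.7725

Final: 1.7725


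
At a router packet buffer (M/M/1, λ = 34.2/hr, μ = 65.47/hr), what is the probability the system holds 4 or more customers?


ρ = 34.2/65.47 = 0.5224
P(N ≥ n) = ρ^n = 0.5224^4 = 0.074462

Final: 0.074462


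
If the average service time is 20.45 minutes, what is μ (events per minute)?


μ = 1/(service time) in consistent units.
1 minute = 1 min, so μ = 1/20.45 = 0.04890 per minute

Final: 0.04890 /min


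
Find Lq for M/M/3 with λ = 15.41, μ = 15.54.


a = λ/μ = 0.9916; ρ = a/3 = 0.3305
P₀ = 0.366829
Lq = P₀·a^c·ρ / (c!·(1−ρ)²) = 0.366829·0.97511·0.3305/(6·0.44817)
= 0.04397

Final: 0.04397


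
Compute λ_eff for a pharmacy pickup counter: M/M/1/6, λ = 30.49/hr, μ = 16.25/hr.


ρ = 1.8763; P_K = (1−ρ)ρ^6/(1−ρ^7) = 0.472813
λ_eff = λ(1 − P_K) = 30.49·(1 − 0.472813) = 30.49·0.527187 = 16.0739 /hr

Final: 16.0739 /hr


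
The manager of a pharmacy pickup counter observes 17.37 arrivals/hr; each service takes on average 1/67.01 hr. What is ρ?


ρ = λ/μ = 17.37/67.01 = 0.2592

Final: 0.2592


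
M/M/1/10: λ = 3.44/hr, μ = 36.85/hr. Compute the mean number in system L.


ρ = 3.44/36.85 = 0.09335
L = ρ[1 − (K+1)ρ^K + Kρ^(K+1)] / [(1−ρ)(1−ρ^(K+1))]
Numerator: 0.09335·(1 − 11·5.026e-11 + 10·4.692e-12) = 0.093351
Denominator: (0.9066)·(1.000000) = 0.906649
L = 0.093351/0.906649 = 0.1030

Final: 0.1030


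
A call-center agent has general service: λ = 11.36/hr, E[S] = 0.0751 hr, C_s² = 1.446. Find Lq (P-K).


ρ = λ·E[S] = 11.36·0.0751 = 0.8531
Lq = ρ²(1+C_s²)/(2(1−ρ)) = 0.7278·(1+1.446)/(2·0.1469)
= 0.7278·2.4460/0.2937 = 6.06105

Final: 6.06105


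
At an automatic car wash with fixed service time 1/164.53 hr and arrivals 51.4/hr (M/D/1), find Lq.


ρ = 51.4/164.53 = 0.3124
M/D/1: Lq = ρ²/(2(1−ρ)) = 0.09760/(2·0.6876) = 0.07097

Final: 0.07097


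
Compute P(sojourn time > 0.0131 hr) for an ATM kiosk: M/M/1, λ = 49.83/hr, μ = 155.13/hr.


W ~ Exponential(μ−λ) for M/M/1.
μ − λ = 155.13 − 49.83 = 105.3000
P(W > t) = e^{−(μ−λ)t} = e^{−1.3794} = 0.251722

Final: 0.251722


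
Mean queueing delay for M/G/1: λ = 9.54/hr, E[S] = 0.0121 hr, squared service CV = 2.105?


ρ = λ·E[S] = 9.54·0.0121 = 0.1154
E[S²] = E[S]²(1+C_s²) = 0.0121²·(1+2.105) = 0.0004546
Wq = λ·E[S²]/(2(1−ρ)) = 9.54·0.0004546/(2·0.8846) = 0.002451 hr

Final: 0.002451 hr


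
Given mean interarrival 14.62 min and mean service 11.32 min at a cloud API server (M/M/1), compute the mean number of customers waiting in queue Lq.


λ = 60/14.62 = 4.1040 /hr
μ = 60/11.32 = 5.3004 /hr
ρ = λ/μ = 4.1040/5.3004 = 0.7743
Lq = ρ²/(1−ρ) = 0.5995/0.2257 = 2.6560

Final: 2.6560


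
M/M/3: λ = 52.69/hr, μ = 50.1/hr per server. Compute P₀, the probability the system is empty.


a = λ/μ = 52.69/50.1 = 1.0517; ρ = a/c = 0.3506
Σ_{k=0}^{2} a^k/k! (terms k=0..2) = 1.00000 + 1.05170 + 0.55303 = 2.60473
Tail: a^3/(3!(1−ρ)) = 1.16325/(6·0.6494) = 0.29853
P₀ = 1/(2.60473 + 0.29853) = 1/2.90326 = 0.344441

Final: 0.344441


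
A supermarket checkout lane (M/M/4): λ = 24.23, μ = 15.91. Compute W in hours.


a = 1.5229; ρ = 0.3807; P₀ = 0.215830
Lq = P₀·a^c·ρ/(c!(1−ρ)²) = 0.04803
Wq = Lq/λ = 0.04803/24.23 = 0.001982 hr
W = Wq + 1/μ = 0.001982 + 0.06285 = 0.06484 hr

Final: 0.06484 hr


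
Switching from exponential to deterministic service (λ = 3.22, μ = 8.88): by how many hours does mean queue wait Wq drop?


ρ = 3.22/8.88 = 0.3626
Wq(M/M/1) = ρ/(μ−λ) = 0.3626/5.66 = 0.06407 hr
Wq(M/D/1) = ρ/(2(μ−λ)) = 0.03203 hr
Savings = 0.06407 − 0.03203 = 0.03203 hr

Final: 0.03203 hr


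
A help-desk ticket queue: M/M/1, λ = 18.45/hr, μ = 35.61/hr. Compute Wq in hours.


ρ = 18.45/35.61 = 0.5181
Wq = ρ/(μ−λ) = 0.5181/(35.61 − 18.45) = 0.5181/17.16 = 0.03019 hr

Final: 0.03019 hr


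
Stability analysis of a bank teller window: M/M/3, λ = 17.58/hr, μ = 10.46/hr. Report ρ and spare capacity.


Total capacity cμ = 3·10.46 = 31.38/hr
ρ = λ/(cμ) = 17.58/31.38 = 0.5602
Stable ⇔ ρ < 1: YES
Spare capacity = cμ − λ = 31.38 − 17.58 = 13.80/hr

Final: ρ = 0.5602; stable; margin = 13.80/hr


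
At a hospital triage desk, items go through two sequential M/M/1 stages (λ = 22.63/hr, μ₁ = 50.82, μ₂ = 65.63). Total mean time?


Each node sees arrival rate λ = 22.63/hr (tandem ⇒ throughput preserved).
W₁ = 1/(μ₁−λ) = 1/(50.82−22.63) = 0.03547 hr
W₂ = 1/(μ₂−λ) = 1/(65.63−22.63) = 0.02326 hr
W_total = W₁ + W₂ = 0.03547 + 0.02326 = 0.05873 hr

Final: 0.05873 hr


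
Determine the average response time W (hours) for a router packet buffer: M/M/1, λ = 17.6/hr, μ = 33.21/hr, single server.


W = 1/(μ−λ) = 1/(33.21 − 17.6) = 1/15.61 = 0.06406 hr

Final: 0.06406 hr


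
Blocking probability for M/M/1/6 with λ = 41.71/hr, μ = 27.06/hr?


ρ = λ/μ = 41.71/27.06 = 1.5414
P_K = (1−ρ)ρ^K/(1−ρ^(K+1)) = (-0.5414·13.411408)/(1 − 20.672204)
= -7.260796/-19.672204 = 0.369089

Final: 0.369089


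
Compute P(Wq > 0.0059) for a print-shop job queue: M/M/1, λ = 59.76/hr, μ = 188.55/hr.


ρ = 59.76/188.55 = 0.3169
P(Wq > t) = ρ·e^{−(μ−λ)t} = 0.3169·e^{−0.7599}
= 0.3169·0.467731 = 0.148245

Final: 0.148245


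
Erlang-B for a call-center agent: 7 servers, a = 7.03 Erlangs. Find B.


B(c,a) = (a^c/c!) / Σ_{k=0}^{c} a^k/k!
a^7/7! = 168.366909
Σ terms (k=0..7): 1.00000 + 7.03000 + 24.71045 + 57.90482 + 101.76772 + 143.08542 + 167.64842 + 168.36691 = 671.513738
B = 168.366909/671.513738 = 0.250727

Final: 0.250727


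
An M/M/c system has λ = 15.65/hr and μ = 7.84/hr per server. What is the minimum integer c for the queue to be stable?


Stability requires cμ > λ ⇔ c > λ/μ.
λ/μ = 15.65/7.84 = 1.9962
Minimum integer c = ⌊1.9962⌋ + 1 = 2
Check: 2·7.84 = 15.68 > 15.65, while 1·7.84 = 7.84 ≤ 15.65

Final: 2 servers


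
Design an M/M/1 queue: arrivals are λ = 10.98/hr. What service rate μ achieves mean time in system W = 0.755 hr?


W = 1/(μ−λ) ⇒ μ − λ = 1/W = 1/0.755 = 1.3245
μ = λ + 1/W = 10.98 + 1.3245 = 12.3045 per hr

Final: 12.3045 /hr


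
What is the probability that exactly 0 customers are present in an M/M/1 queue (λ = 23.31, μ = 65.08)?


ρ = 23.31/65.08 = 0.3582
P_n = (1−ρ)·ρ^n = (1 − 0.3582)·0.3582^0 = 0.6418·1.000000 = 0.641825

Final: 0.641825


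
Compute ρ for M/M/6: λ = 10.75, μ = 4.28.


ρ = λ/(cμ) = 10.75/(6·4.28) = 10.75/25.68 = 0.4186

Final: 0.4186


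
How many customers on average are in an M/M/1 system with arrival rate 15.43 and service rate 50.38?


ρ = λ/μ = 15.43/50.38 = 0.3063
L = ρ/(1−ρ) = 0.3063/(1 − 0.3063) = 0.3063/0.6937 = 0.4415

Final: 0.4415


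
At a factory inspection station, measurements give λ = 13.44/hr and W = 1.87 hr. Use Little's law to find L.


L = λW = 13.44·1.87 = 25.1328

Final: 25.1328


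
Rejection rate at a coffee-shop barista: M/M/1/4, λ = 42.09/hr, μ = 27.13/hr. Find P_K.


ρ = λ/μ = 42.09/27.13 = 1.5514
P_K = (1−ρ)ρ^K/(1−ρ^(K+1)) = (-0.5514·5.793173)/(1 − 8.987640)
= -3.194466/-7.987640 = 0.399926

Final: 0.399926


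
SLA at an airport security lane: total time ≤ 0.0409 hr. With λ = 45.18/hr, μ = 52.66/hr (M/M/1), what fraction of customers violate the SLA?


W ~ Exponential(μ−λ) for M/M/1.
μ − λ = 52.66 − 45.18 = 7.4800
P(W > t) = e^{−(μ−λ)t} = e^{−0.3059} = 0.736437

Final: 0.736437


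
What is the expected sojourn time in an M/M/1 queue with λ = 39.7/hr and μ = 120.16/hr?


W = 1/(μ−λ) = 1/(120.16 − 39.7) = 1/80.46 = 0.01243 hr

Final: 0.01243 hr


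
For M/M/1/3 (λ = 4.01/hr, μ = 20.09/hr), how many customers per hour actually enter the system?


ρ = 0.1996; P_K = (1−ρ)ρ^3/(1−ρ^4) = 0.006375
λ_eff = λ(1 − P_K) = 4.01·(1 − 0.006375) = 4.01·0.993625 = 3.9844 /hr

Final: 3.9844 /hr


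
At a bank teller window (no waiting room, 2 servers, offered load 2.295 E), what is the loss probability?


B(c,a) = (a^c/c!) / Σ_{k=0}^{c} a^k/k!
a^2/2! = 2.633512
Σ terms (k=0..2): 1.00000 + 2.29500 + 2.63351 = 5.928513
B = 2.633512/5.928513 = 0.444211

Final: 0.444211


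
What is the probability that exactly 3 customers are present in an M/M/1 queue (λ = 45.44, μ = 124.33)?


ρ = 45.44/124.33 = 0.3655
P_n = (1−ρ)·ρ^n = (1 − 0.3655)·0.3655^3 = 0.6345·0.048819 = 0.030977

Final: 0.030977


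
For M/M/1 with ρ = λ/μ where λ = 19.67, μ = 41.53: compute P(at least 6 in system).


ρ = 19.67/41.53 = 0.4736
P(N ≥ n) = ρ^n = 0.4736^6 = 0.011289

Final: 0.011289


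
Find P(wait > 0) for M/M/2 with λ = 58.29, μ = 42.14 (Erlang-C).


a = λ/μ = 1.3832; ρ = a/2 = 0.6916
P₀ = 0.182296 (from M/M/c formula)
C(c,a) = [a^c/(c!(1−ρ))]·P₀ = [1.91337/(2·0.3084)]·0.182296
= 3.10233·0.182296 = 0.565543

Final: 0.565543
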